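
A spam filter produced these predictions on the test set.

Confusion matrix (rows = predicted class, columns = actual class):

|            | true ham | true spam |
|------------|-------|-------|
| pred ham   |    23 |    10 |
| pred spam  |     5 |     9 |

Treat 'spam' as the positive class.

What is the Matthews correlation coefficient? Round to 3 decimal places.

MCC = (TP·TN − FP·FN) / √((TP+FP)(TP+FN)(TN+FP)(TN+FN))
Numerator = 9·23 − 5·10 = 157
Denominator = √(14·19·28·33) = √245784 = 495.7661
MCC = 157 / 495.7661 = 0.317

0.317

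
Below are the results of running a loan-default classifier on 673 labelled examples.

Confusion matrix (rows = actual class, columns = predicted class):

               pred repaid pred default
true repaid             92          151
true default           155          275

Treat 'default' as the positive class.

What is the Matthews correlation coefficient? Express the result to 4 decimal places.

0.0181

MCC = (TP·TN − FP·FN) / √((TP+FP)(TP+FN)(TN+FP)(TN+FN))
Numerator = 275·92 − 151·155 = 1895
Denominator = √(426·430·243·247) = √10994646780 = 104855.3612
MCC = 1895 / 104855.3612 = 0.0181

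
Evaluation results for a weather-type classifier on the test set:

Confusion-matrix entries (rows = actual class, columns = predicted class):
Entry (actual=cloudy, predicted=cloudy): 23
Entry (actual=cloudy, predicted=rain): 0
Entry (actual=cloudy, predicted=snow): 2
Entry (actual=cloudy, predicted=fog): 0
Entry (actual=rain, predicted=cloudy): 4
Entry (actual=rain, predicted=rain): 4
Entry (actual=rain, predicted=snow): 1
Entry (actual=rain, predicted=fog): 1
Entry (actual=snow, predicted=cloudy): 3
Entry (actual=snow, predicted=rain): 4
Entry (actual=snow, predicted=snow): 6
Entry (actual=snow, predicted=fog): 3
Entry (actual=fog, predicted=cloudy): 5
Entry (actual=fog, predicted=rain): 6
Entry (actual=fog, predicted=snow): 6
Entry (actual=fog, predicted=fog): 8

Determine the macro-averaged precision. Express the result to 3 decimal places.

0.502

Per-class precision (TP/(TP+FP)):
  cloudy: TP=23, FP=4+3+5=12 → 23/35 = 0.6571
  rain: TP=4, FP=0+4+6=10 → 4/14 = 0.2857
  snow: TP=6, FP=2+1+6=9 → 6/15 = 0.4000
  fog: TP=8, FP=0+1+3=4 → 8/12 = 0.6667
Macro-precision = mean = (0.6571 + 0.2857 + 0.4000 + 0.6667) / 4 = 0.502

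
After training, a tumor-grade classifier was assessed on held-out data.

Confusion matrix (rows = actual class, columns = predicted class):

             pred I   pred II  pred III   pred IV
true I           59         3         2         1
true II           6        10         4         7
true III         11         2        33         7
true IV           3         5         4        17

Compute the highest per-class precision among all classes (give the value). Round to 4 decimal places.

0.7674

Per-class precision (TP/(TP+FP)):
  I: TP=59, FP=6+11+3=20 → 59/79 = 0.74684
  II: TP=10, FP=3+2+5=10 → 10/20 = 0.50000
  III: TP=33, FP=2+4+4=10 → 33/43 = 0.76744
  IV: TP=17, FP=1+7+7=15 → 17/32 = 0.53125
Highest is class 'III' with precision = 0.7674.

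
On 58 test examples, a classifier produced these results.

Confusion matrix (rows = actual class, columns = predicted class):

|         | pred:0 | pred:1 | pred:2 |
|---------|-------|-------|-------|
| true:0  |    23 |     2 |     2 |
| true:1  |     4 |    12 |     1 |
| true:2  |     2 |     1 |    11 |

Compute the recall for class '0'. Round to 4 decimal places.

Treat '0' as positive and all other classes as negative.
recall = TP/(TP+FN).
0: TP=23, FN=2+2=4 → 23/27 = 0.85185

0.8519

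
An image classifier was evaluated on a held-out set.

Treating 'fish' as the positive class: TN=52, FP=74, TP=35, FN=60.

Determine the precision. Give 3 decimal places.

Precision = TP/(TP+FP) = 35/(35+74) = 35/109 = 0.321

0.321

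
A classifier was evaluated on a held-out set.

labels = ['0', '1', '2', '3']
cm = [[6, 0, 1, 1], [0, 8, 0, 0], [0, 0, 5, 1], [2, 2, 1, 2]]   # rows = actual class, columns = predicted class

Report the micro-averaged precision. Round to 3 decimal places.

Micro-averaging pools counts across classes: ΣTP=21, ΣFP=8, ΣFN=8.
Micro-precision = TP/(TP+FP) on pooled counts = 0.724 (equals overall accuracy in single-label multiclass).

0.724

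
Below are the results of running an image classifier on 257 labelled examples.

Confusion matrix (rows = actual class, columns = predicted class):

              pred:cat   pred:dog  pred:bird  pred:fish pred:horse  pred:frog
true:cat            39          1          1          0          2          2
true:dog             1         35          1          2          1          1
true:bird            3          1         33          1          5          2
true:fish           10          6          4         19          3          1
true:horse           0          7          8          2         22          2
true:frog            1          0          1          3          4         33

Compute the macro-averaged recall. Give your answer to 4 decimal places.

Per-class recall (TP/(TP+FN)):
  cat: TP=39, FN=1+1+0+2+2=6 → 39/45 = 0.86667
  dog: TP=35, FN=1+1+2+1+1=6 → 35/41 = 0.85366
  bird: TP=33, FN=3+1+1+5+2=12 → 33/45 = 0.73333
  fish: TP=19, FN=10+6+4+3+1=24 → 19/43 = 0.44186
  horse: TP=22, FN=0+7+8+2+2=19 → 22/41 = 0.53659
  frog: TP=33, FN=1+0+1+3+4=9 → 33/42 = 0.78571
Macro-recall = mean = (0.86667 + 0.85366 + 0.73333 + 0.44186 + 0.53659 + 0.78571) / 6 = 0.7030

0.7030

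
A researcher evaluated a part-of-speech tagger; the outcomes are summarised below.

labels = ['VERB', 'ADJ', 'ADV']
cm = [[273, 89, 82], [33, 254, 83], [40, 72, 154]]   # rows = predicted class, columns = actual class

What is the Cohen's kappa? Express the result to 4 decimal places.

0.4435

Observed agreement pₒ = trace/N = 681/1080 = 0.63056
Expected agreement pₑ = Σ (rowᵢ·colᵢ)/N² = (346·444 + 415·370 + 319·266)/1080² = 0.33610
κ = (pₒ − pₑ)/(1 − pₑ) = (0.63056 − 0.33610)/(1 − 0.33610) = 0.4435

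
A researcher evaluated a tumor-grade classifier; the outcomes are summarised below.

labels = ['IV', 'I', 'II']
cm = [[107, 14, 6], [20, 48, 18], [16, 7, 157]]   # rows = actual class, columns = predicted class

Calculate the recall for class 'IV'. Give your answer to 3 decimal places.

One-vs-rest for 'IV': TP = diagonal; FP = other classes predicted 'IV'; FN = 'IV' predicted as other.
recall = TP/(TP+FN).
IV: TP=107, FN=14+6=20 → 107/127 = 0.8425

0.843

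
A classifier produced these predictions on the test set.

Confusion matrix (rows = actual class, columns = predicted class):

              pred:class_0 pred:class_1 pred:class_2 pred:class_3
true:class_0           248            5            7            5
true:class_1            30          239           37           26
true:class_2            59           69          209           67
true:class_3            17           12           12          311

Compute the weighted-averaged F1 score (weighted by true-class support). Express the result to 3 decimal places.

Per-class F1 score (2·TP/(2·TP+FP+FN)):
  class_0: TP=248, FP=30+59+17=106, FN=5+7+5=17 → 496/619 = 0.8013
  class_1: TP=239, FP=5+69+12=86, FN=30+37+26=93 → 478/657 = 0.7275
  class_2: TP=209, FP=7+37+12=56, FN=59+69+67=195 → 418/669 = 0.6248
  class_3: TP=311, FP=5+26+67=98, FN=17+12+12=41 → 622/761 = 0.8173
Weighted-F1 score = Σ (supportᵢ/N)·F1 scoreᵢ with N=1353: (265/1353)·0.8013 + (332/1353)·0.7275 + (404/1353)·0.6248 + (352/1353)·0.8173 = 0.735

0.735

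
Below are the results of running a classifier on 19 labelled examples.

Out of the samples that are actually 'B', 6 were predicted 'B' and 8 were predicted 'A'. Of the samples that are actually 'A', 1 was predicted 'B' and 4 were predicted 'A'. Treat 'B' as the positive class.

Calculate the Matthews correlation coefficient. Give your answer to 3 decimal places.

0.209

MCC = (TP·TN − FP·FN) / √((TP+FP)(TP+FN)(TN+FP)(TN+FN))
Numerator = 6·4 − 1·8 = 16
Denominator = √(7·14·5·12) = √5880 = 76.6812
MCC = 16 / 76.6812 = 0.209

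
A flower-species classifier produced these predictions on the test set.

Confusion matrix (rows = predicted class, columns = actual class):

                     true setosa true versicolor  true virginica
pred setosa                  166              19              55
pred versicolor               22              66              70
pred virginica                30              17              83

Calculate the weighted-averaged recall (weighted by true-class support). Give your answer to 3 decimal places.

Per-class recall (TP/(TP+FN)):
  setosa: TP=166, FN=22+30=52 → 166/218 = 0.7615
  versicolor: TP=66, FN=19+17=36 → 66/102 = 0.6471
  virginica: TP=83, FN=55+70=125 → 83/208 = 0.3990
Weighted-recall = Σ (supportᵢ/N)·recallᵢ with N=528: (218/528)·0.7615 + (102/528)·0.6471 + (208/528)·0.3990 = 0.597

0.597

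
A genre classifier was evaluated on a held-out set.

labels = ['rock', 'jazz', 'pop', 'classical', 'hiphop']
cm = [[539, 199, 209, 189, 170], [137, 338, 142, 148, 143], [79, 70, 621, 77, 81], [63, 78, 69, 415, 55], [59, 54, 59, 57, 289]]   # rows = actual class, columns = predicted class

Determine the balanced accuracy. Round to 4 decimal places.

Balanced accuracy = mean of per-class recall.
  rock: recall = 539/1306 = 0.41271
  jazz: recall = 338/908 = 0.37225
  pop: recall = 621/928 = 0.66918
  classical: recall = 415/680 = 0.61029
  hiphop: recall = 289/518 = 0.55792
Mean = (0.41271 + 0.37225 + 0.66918 + 0.61029 + 0.55792) / 5 = 0.5245

0.5245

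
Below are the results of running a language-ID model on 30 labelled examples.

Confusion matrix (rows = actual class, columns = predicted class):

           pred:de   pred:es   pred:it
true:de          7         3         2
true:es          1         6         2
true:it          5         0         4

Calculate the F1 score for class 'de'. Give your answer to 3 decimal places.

Treat 'de' as positive and all other classes as negative.
F1 score = 2·TP/(2·TP+FP+FN).
de: TP=7, FP=1+5=6, FN=3+2=5 → 14/25 = 0.5600

0.560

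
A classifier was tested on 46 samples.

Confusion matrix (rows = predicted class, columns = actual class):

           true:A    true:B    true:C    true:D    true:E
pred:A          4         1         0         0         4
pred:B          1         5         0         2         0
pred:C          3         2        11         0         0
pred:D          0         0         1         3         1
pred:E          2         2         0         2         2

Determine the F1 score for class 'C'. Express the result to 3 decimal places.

Take TP from the diagonal, FP from the rest of the 'C' prediction marginal, FN from the rest of the 'C' actual marginal.
F1 score = 2·TP/(2·TP+FP+FN).
C: TP=11, FP=3+2+0+0=5, FN=0+0+1+0=1 → 22/28 = 0.7857

0.786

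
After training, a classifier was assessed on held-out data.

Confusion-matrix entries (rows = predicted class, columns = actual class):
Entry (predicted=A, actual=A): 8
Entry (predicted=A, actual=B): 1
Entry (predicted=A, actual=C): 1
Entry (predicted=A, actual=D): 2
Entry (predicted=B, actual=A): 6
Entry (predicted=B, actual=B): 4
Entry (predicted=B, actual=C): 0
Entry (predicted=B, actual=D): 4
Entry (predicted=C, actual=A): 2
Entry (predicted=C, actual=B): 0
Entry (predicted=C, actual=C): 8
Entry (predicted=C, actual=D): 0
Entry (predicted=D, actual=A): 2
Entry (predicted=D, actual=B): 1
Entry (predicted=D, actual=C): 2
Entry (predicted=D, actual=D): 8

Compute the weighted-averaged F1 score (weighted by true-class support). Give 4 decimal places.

0.5852

Per-class F1 score (2·TP/(2·TP+FP+FN)):
  A: TP=8, FP=1+1+2=4, FN=6+2+2=10 → 16/30 = 0.53333
  B: TP=4, FP=6+0+4=10, FN=1+0+1=2 → 8/20 = 0.40000
  C: TP=8, FP=2+0+0=2, FN=1+0+2=3 → 16/21 = 0.76190
  D: TP=8, FP=2+1+2=5, FN=2+4+0=6 → 16/27 = 0.59259
Weighted-F1 score = Σ (supportᵢ/N)·F1 scoreᵢ with N=49: (18/49)·0.53333 + (6/49)·0.40000 + (11/49)·0.76190 + (14/49)·0.59259 = 0.5852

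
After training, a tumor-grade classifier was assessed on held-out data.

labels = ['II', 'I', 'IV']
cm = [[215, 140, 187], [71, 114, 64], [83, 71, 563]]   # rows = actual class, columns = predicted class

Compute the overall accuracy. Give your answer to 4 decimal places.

0.5915

Accuracy = trace / total = (215+114+563=892) / 1508 = 892/1508 = 0.5915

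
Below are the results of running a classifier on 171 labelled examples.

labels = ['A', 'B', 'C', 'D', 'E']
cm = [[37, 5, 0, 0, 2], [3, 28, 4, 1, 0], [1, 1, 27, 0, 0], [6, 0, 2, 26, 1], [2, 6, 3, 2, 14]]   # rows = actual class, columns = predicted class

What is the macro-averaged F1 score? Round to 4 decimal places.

Per-class F1 score (2·TP/(2·TP+FP+FN)):
  A: TP=37, FP=3+1+6+2=12, FN=5+0+0+2=7 → 74/93 = 0.79570
  B: TP=28, FP=5+1+0+6=12, FN=3+4+1+0=8 → 56/76 = 0.73684
  C: TP=27, FP=0+4+2+3=9, FN=1+1+0+0=2 → 54/65 = 0.83077
  D: TP=26, FP=0+1+0+2=3, FN=6+0+2+1=9 → 52/64 = 0.81250
  E: TP=14, FP=2+0+0+1=3, FN=2+6+3+2=13 → 28/44 = 0.63636
Macro-F1 score = mean = (0.79570 + 0.73684 + 0.83077 + 0.81250 + 0.63636) / 5 = 0.7624

0.7624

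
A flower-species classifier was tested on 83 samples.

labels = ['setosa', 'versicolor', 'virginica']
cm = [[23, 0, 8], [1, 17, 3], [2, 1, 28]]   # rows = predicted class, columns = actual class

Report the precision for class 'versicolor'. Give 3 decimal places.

precision = TP/(TP+FP).
versicolor: TP=17, FP=1+3=4 → 17/21 = 0.8095

0.810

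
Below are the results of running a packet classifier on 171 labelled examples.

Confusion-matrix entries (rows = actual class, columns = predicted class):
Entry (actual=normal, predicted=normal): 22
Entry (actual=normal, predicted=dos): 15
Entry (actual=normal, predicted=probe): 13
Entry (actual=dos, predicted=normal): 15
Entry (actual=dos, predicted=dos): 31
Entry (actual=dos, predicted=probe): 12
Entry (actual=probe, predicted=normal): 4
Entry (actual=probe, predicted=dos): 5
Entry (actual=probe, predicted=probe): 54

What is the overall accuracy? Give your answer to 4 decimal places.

0.6257

Accuracy = trace / total = (22+31+54=107) / 171 = 107/171 = 0.6257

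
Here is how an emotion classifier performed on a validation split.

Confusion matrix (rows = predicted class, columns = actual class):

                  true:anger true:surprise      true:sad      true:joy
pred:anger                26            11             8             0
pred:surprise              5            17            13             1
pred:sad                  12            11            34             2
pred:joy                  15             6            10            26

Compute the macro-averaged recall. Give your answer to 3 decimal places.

Per-class recall (TP/(TP+FN)):
  anger: TP=26, FN=5+12+15=32 → 26/58 = 0.4483
  surprise: TP=17, FN=11+11+6=28 → 17/45 = 0.3778
  sad: TP=34, FN=8+13+10=31 → 34/65 = 0.5231
  joy: TP=26, FN=0+1+2=3 → 26/29 = 0.8966
Macro-recall = mean = (0.4483 + 0.3778 + 0.5231 + 0.8966) / 4 = 0.561

0.561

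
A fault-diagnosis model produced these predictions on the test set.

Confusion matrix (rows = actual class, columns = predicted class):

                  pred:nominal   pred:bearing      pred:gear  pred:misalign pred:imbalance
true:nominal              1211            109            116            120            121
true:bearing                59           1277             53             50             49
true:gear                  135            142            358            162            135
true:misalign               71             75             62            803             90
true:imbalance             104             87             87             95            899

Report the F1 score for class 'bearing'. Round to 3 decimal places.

0.804

Take TP from the diagonal, FP from the rest of the 'bearing' prediction marginal, FN from the rest of the 'bearing' actual marginal.
F1 score = 2·TP/(2·TP+FP+FN).
bearing: TP=1277, FP=109+142+75+87=413, FN=59+53+50+49=211 → 2554/3178 = 0.8037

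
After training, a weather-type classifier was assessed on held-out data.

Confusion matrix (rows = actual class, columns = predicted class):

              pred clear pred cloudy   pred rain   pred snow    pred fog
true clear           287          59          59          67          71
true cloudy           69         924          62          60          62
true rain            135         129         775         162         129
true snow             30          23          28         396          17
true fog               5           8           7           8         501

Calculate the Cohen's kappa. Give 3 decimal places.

Observed agreement pₒ = trace/N = 2883/4073 = 0.7078
Expected agreement pₑ = Σ (rowᵢ·colᵢ)/N² = (543·526 + 1177·1143 + 1330·931 + 494·693 + 529·780)/4073² = 0.2185
κ = (pₒ − pₑ)/(1 − pₑ) = (0.7078 − 0.2185)/(1 − 0.2185) = 0.626

0.626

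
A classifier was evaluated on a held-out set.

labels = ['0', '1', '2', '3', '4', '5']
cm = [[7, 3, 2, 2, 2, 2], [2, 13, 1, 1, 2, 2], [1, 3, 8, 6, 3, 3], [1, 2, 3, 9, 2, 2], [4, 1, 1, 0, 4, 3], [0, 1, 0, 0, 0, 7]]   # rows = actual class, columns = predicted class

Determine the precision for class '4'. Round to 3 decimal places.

One-vs-rest for '4': TP = diagonal; FP = other classes predicted '4'; FN = '4' predicted as other.
precision = TP/(TP+FP).
4: TP=4, FP=2+2+3+2+0=9 → 4/13 = 0.3077

0.308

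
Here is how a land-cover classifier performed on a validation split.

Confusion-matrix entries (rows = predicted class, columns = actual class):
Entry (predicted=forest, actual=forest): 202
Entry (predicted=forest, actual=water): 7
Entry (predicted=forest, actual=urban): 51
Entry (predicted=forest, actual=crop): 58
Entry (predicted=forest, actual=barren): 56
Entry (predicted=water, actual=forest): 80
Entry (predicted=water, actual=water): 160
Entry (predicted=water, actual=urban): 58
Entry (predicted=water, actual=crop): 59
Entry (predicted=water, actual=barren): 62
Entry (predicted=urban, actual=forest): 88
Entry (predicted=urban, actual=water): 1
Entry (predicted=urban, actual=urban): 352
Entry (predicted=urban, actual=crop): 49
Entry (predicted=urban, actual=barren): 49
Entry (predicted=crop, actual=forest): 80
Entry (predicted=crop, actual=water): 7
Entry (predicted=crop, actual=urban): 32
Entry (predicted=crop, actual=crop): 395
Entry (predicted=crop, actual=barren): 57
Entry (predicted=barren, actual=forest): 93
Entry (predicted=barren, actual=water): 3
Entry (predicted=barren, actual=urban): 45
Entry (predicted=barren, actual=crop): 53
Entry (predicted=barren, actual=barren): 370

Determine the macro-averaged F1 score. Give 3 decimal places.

0.587

Per-class F1 score (2·TP/(2·TP+FP+FN)):
  forest: TP=202, FP=7+51+58+56=172, FN=80+88+80+93=341 → 404/917 = 0.4406
  water: TP=160, FP=80+58+59+62=259, FN=7+1+7+3=18 → 320/597 = 0.5360
  urban: TP=352, FP=88+1+49+49=187, FN=51+58+32+45=186 → 704/1077 = 0.6537
  crop: TP=395, FP=80+7+32+57=176, FN=58+59+49+53=219 → 790/1185 = 0.6667
  barren: TP=370, FP=93+3+45+53=194, FN=56+62+49+57=224 → 740/1158 = 0.6390
Macro-F1 score = mean = (0.4406 + 0.5360 + 0.6537 + 0.6667 + 0.6390) / 5 = 0.587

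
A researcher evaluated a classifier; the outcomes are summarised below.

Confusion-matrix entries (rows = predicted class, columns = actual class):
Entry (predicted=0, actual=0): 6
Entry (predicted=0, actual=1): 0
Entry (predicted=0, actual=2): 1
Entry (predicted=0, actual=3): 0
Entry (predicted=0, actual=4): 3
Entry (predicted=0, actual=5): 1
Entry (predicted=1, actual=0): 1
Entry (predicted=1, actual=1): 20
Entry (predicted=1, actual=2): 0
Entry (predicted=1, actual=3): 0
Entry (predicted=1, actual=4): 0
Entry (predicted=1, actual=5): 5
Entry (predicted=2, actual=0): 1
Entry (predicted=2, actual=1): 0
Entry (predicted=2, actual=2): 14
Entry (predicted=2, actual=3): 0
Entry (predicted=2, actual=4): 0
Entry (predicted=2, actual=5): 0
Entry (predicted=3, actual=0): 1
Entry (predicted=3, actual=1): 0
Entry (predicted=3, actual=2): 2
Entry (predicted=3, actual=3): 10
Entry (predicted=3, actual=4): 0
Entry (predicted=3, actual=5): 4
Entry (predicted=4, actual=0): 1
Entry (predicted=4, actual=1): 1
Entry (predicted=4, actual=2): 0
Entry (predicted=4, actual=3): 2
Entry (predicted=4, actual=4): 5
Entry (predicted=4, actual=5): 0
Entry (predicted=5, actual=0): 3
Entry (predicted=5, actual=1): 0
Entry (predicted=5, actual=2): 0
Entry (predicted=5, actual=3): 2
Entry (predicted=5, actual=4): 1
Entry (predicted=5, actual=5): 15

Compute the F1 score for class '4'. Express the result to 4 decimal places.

0.5556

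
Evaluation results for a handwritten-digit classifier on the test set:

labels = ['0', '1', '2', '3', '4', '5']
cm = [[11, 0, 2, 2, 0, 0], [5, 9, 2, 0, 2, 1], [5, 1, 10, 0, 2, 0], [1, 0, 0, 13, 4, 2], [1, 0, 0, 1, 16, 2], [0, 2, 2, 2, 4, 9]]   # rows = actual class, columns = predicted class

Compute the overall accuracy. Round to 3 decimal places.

0.613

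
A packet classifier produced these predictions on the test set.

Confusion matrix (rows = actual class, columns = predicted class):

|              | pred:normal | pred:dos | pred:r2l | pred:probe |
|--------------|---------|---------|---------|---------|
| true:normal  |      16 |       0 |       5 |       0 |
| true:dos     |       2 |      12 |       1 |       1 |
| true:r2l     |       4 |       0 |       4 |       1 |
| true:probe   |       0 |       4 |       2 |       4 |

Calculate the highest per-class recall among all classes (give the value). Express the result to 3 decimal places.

0.762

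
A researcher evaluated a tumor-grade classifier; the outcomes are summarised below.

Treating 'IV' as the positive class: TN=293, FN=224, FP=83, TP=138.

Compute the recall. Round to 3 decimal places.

Recall = TP/(TP+FN) = 138/(138+224) = 138/362 = 0.381

0.381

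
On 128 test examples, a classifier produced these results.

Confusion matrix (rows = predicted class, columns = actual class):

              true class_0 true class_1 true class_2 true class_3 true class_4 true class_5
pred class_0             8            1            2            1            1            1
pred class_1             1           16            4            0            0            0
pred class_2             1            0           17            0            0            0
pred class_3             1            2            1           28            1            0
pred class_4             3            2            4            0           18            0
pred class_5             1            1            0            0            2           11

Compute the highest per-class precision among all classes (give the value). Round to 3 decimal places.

0.944

Per-class precision (TP/(TP+FP)):
  class_0: TP=8, FP=1+2+1+1+1=6 → 8/14 = 0.5714
  class_1: TP=16, FP=1+4+0+0+0=5 → 16/21 = 0.7619
  class_2: TP=17, FP=1+0+0+0+0=1 → 17/18 = 0.9444
  class_3: TP=28, FP=1+2+1+1+0=5 → 28/33 = 0.8485
  class_4: TP=18, FP=3+2+4+0+0=9 → 18/27 = 0.6667
  class_5: TP=11, FP=1+1+0+0+2=4 → 11/15 = 0.7333
Highest is class 'class_2' with precision = 0.944.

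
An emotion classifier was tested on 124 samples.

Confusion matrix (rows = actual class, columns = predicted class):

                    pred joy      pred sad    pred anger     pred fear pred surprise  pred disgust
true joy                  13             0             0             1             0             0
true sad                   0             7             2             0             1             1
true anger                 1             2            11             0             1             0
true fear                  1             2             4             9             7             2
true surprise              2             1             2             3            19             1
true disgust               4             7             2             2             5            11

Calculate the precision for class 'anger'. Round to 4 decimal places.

0.5238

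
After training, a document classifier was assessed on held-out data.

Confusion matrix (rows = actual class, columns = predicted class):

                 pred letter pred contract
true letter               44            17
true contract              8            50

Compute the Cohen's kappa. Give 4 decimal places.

0.5812

Observed agreement pₒ = trace/N = 94/119 = 0.78992
Expected agreement pₑ = Σ (rowᵢ·colᵢ)/N² = (61·52 + 58·67)/119² = 0.49841
κ = (pₒ − pₑ)/(1 − pₑ) = (0.78992 − 0.49841)/(1 − 0.49841) = 0.5812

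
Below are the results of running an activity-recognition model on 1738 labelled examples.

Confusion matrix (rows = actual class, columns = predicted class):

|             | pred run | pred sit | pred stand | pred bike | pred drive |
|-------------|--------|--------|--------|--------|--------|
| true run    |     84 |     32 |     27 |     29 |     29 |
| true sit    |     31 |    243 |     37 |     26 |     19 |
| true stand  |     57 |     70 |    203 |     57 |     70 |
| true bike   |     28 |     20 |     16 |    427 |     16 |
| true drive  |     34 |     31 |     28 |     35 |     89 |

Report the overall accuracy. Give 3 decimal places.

Accuracy = trace / total = (84+243+203+427+89=1046) / 1738 = 1046/1738 = 0.602

0.602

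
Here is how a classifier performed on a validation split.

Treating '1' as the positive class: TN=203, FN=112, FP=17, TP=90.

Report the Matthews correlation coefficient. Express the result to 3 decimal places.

0.423

MCC = (TP·TN − FP·FN) / √((TP+FP)(TP+FN)(TN+FP)(TN+FN))
Numerator = 90·203 − 17·112 = 16366
Denominator = √(107·202·220·315) = √1497850200 = 38702.0697
MCC = 16366 / 38702.0697 = 0.423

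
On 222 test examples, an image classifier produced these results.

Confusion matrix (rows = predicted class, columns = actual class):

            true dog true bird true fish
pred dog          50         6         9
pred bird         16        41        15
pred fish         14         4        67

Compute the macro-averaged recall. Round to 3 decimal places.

Per-class recall (TP/(TP+FN)):
  dog: TP=50, FN=16+14=30 → 50/80 = 0.6250
  bird: TP=41, FN=6+4=10 → 41/51 = 0.8039
  fish: TP=67, FN=9+15=24 → 67/91 = 0.7363
Macro-recall = mean = (0.6250 + 0.8039 + 0.7363) / 3 = 0.722

0.722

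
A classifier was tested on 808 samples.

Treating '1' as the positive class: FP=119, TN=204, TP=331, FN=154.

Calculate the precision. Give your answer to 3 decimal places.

0.736

Precision = TP/(TP+FP) = 331/(331+119) = 331/450 = 0.736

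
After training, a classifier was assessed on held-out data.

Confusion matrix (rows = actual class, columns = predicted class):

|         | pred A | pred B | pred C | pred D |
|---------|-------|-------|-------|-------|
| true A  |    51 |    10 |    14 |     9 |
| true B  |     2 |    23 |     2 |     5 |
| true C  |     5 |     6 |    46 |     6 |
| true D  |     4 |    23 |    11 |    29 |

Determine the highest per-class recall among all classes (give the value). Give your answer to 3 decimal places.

0.730

Per-class recall (TP/(TP+FN)):
  A: TP=51, FN=10+14+9=33 → 51/84 = 0.6071
  B: TP=23, FN=2+2+5=9 → 23/32 = 0.7188
  C: TP=46, FN=5+6+6=17 → 46/63 = 0.7302
  D: TP=29, FN=4+23+11=38 → 29/67 = 0.4328
Highest is class 'C' with recall = 0.730.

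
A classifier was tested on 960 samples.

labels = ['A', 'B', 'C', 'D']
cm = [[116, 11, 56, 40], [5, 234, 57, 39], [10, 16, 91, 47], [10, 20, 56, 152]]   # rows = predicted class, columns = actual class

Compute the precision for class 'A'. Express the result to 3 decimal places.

One-vs-rest for 'A': TP = diagonal; FP = other classes predicted 'A'; FN = 'A' predicted as other.
precision = TP/(TP+FP).
A: TP=116, FP=11+56+40=107 → 116/223 = 0.5202

0.520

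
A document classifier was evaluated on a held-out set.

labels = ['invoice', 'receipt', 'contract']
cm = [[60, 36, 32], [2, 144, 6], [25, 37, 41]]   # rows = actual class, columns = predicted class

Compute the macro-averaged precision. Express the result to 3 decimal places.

0.624

Per-class precision (TP/(TP+FP)):
  invoice: TP=60, FP=2+25=27 → 60/87 = 0.6897
  receipt: TP=144, FP=36+37=73 → 144/217 = 0.6636
  contract: TP=41, FP=32+6=38 → 41/79 = 0.5190
Macro-precision = mean = (0.6897 + 0.6636 + 0.5190) / 3 = 0.624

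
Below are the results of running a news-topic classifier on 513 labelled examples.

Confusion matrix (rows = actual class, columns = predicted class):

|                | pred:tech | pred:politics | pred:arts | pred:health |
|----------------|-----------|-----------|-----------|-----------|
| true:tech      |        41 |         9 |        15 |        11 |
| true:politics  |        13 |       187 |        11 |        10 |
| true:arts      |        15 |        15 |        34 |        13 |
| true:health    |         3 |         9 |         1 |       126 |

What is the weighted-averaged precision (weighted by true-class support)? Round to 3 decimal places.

Per-class precision (TP/(TP+FP)):
  tech: TP=41, FP=13+15+3=31 → 41/72 = 0.5694
  politics: TP=187, FP=9+15+9=33 → 187/220 = 0.8500
  arts: TP=34, FP=15+11+1=27 → 34/61 = 0.5574
  health: TP=126, FP=11+10+13=34 → 126/160 = 0.7875
Weighted-precision = Σ (supportᵢ/N)·precisionᵢ with N=513: (76/513)·0.5694 + (221/513)·0.8500 + (77/513)·0.5574 + (139/513)·0.7875 = 0.748

0.748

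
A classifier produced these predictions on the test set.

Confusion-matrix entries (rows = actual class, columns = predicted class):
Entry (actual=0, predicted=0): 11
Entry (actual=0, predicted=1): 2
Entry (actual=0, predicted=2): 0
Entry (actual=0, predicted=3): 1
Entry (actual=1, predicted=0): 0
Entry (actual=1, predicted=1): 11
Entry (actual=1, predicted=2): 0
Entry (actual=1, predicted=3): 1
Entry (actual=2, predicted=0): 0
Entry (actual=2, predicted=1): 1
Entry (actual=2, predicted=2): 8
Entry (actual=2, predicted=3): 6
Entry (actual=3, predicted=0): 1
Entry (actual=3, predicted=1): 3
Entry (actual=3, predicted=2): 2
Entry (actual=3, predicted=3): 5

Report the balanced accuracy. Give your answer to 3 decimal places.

0.673

Balanced accuracy = mean of per-class recall.
  0: recall = 11/14 = 0.7857
  1: recall = 11/12 = 0.9167
  2: recall = 8/15 = 0.5333
  3: recall = 5/11 = 0.4545
Mean = (0.7857 + 0.9167 + 0.5333 + 0.4545) / 4 = 0.673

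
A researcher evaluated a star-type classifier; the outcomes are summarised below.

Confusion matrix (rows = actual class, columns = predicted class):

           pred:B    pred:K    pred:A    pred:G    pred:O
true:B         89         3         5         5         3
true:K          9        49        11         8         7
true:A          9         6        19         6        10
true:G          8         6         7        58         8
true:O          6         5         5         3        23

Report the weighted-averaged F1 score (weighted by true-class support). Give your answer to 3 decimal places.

0.645

Per-class F1 score (2·TP/(2·TP+FP+FN)):
  B: TP=89, FP=9+9+8+6=32, FN=3+5+5+3=16 → 178/226 = 0.7876
  K: TP=49, FP=3+6+6+5=20, FN=9+11+8+7=35 → 98/153 = 0.6405
  A: TP=19, FP=5+11+7+5=28, FN=9+6+6+10=31 → 38/97 = 0.3918
  G: TP=58, FP=5+8+6+3=22, FN=8+6+7+8=29 → 116/167 = 0.6946
  O: TP=23, FP=3+7+10+8=28, FN=6+5+5+3=19 → 46/93 = 0.4946
Weighted-F1 score = Σ (supportᵢ/N)·F1 scoreᵢ with N=368: (105/368)·0.7876 + (84/368)·0.6405 + (50/368)·0.3918 + (87/368)·0.6946 + (42/368)·0.4946 = 0.645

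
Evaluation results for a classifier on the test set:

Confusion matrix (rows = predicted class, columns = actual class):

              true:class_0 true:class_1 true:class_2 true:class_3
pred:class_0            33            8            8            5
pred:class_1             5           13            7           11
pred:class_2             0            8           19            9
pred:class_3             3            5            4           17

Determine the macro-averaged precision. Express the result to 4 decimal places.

0.5216

Per-class precision (TP/(TP+FP)):
  class_0: TP=33, FP=8+8+5=21 → 33/54 = 0.61111
  class_1: TP=13, FP=5+7+11=23 → 13/36 = 0.36111
  class_2: TP=19, FP=0+8+9=17 → 19/36 = 0.52778
  class_3: TP=17, FP=3+5+4=12 → 17/29 = 0.58621
Macro-precision = mean = (0.61111 + 0.36111 + 0.52778 + 0.58621) / 4 = 0.5216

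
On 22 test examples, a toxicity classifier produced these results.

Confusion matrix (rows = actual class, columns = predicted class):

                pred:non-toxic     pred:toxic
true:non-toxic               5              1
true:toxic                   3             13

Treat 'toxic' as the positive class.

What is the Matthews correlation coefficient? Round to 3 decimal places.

MCC = (TP·TN − FP·FN) / √((TP+FP)(TP+FN)(TN+FP)(TN+FN))
Numerator = 13·5 − 1·3 = 62
Denominator = √(14·16·6·8) = √10752 = 103.6919
MCC = 62 / 103.6919 = 0.598

0.598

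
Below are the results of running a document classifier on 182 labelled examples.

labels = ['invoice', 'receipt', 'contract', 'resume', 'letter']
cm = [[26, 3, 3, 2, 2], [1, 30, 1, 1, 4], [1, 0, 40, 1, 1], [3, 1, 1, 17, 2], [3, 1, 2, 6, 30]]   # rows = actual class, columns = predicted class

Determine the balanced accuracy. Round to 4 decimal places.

0.7772

Balanced accuracy = mean of per-class recall.
  invoice: recall = 26/36 = 0.72222
  receipt: recall = 30/37 = 0.81081
  contract: recall = 40/43 = 0.93023
  resume: recall = 17/24 = 0.70833
  letter: recall = 30/42 = 0.71429
Mean = (0.72222 + 0.81081 + 0.93023 + 0.70833 + 0.71429) / 5 = 0.7772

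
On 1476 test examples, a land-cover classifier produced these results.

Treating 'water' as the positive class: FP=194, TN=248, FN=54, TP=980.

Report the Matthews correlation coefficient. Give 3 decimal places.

MCC = (TP·TN − FP·FN) / √((TP+FP)(TP+FN)(TN+FP)(TN+FN))
Numerator = 980·248 − 194·54 = 232564
Denominator = √(1174·1034·442·302) = √162038363344 = 402539.8904
MCC = 232564 / 402539.8904 = 0.578

0.578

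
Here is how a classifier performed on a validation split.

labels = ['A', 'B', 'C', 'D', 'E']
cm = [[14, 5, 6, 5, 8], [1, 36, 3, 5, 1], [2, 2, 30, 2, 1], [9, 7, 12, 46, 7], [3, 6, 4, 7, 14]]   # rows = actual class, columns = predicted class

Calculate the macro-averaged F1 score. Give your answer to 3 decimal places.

0.567

Per-class F1 score (2·TP/(2·TP+FP+FN)):
  A: TP=14, FP=1+2+9+3=15, FN=5+6+5+8=24 → 28/67 = 0.4179
  B: TP=36, FP=5+2+7+6=20, FN=1+3+5+1=10 → 72/102 = 0.7059
  C: TP=30, FP=6+3+12+4=25, FN=2+2+2+1=7 → 60/92 = 0.6522
  D: TP=46, FP=5+5+2+7=19, FN=9+7+12+7=35 → 92/146 = 0.6301
  E: TP=14, FP=8+1+1+7=17, FN=3+6+4+7=20 → 28/65 = 0.4308
Macro-F1 score = mean = (0.4179 + 0.7059 + 0.6522 + 0.6301 + 0.4308) / 5 = 0.567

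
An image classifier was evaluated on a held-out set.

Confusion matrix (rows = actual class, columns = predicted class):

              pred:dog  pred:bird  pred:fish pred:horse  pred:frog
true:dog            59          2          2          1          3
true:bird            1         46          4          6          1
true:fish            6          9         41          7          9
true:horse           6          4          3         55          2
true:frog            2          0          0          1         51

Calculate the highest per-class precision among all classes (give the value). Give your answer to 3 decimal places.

0.820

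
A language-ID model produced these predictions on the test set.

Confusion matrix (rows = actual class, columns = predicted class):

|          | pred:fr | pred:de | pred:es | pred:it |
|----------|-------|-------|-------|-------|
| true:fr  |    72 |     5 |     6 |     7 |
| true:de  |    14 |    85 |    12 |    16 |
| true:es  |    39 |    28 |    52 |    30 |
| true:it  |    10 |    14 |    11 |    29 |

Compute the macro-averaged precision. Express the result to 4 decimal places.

Per-class precision (TP/(TP+FP)):
  fr: TP=72, FP=14+39+10=63 → 72/135 = 0.53333
  de: TP=85, FP=5+28+14=47 → 85/132 = 0.64394
  es: TP=52, FP=6+12+11=29 → 52/81 = 0.64198
  it: TP=29, FP=7+16+30=53 → 29/82 = 0.35366
Macro-precision = mean = (0.53333 + 0.64394 + 0.64198 + 0.35366) / 4 = 0.5432

0.5432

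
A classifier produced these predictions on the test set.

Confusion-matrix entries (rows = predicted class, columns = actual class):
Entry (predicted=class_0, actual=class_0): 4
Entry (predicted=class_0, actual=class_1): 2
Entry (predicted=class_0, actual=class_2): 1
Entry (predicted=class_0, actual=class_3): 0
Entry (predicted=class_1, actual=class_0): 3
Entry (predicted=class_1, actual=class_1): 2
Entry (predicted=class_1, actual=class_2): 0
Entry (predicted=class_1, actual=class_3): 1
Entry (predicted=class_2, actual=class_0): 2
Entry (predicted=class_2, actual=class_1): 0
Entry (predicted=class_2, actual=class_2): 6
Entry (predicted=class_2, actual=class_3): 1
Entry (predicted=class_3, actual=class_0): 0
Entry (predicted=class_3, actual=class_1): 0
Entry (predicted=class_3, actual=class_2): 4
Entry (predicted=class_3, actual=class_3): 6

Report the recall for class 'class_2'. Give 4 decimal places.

0.5455

Treat 'class_2' as positive and all other classes as negative.
recall = TP/(TP+FN).
class_2: TP=6, FN=1+0+4=5 → 6/11 = 0.54545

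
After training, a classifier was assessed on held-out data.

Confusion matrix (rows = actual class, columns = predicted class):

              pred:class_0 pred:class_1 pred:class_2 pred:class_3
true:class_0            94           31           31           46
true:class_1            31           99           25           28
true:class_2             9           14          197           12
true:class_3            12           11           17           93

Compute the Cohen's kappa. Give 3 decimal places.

0.521

Observed agreement pₒ = trace/N = 483/750 = 0.6440
Expected agreement pₑ = Σ (rowᵢ·colᵢ)/N² = (202·146 + 183·155 + 232·270 + 133·179)/750² = 0.2565
κ = (pₒ − pₑ)/(1 − pₑ) = (0.6440 − 0.2565)/(1 − 0.2565) = 0.521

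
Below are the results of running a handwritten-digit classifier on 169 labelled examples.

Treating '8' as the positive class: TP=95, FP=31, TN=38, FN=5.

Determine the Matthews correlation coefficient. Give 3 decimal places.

0.565

MCC = (TP·TN − FP·FN) / √((TP+FP)(TP+FN)(TN+FP)(TN+FN))
Numerator = 95·38 − 31·5 = 3455
Denominator = √(126·100·69·43) = √37384200 = 6114.2620
MCC = 3455 / 6114.2620 = 0.565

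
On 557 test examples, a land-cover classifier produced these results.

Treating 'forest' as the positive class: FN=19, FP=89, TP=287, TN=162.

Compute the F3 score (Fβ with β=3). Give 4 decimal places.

Fβ = (1+β²)·TP / ((1+β²)·TP + β²·FN + FP), with β²=9
= 10·287 / (10·287 + 9·19 + 89) = 0.9169

0.9169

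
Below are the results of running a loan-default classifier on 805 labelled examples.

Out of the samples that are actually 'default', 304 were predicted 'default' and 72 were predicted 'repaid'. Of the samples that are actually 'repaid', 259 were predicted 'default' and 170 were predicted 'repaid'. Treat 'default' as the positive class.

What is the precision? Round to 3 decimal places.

0.540

Precision = TP/(TP+FP) = 304/(304+259) = 304/563 = 0.540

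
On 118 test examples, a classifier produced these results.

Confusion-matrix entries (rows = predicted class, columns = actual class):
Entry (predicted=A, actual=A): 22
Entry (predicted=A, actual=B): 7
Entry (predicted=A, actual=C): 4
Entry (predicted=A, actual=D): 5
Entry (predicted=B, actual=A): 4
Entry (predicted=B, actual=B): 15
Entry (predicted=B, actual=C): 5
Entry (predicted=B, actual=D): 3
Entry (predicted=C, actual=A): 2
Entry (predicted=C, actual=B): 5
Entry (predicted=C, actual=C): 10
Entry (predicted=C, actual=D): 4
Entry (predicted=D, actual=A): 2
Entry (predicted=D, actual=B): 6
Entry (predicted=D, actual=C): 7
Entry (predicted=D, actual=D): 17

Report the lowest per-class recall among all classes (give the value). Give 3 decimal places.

Per-class recall (TP/(TP+FN)):
  A: TP=22, FN=4+2+2=8 → 22/30 = 0.7333
  B: TP=15, FN=7+5+6=18 → 15/33 = 0.4545
  C: TP=10, FN=4+5+7=16 → 10/26 = 0.3846
  D: TP=17, FN=5+3+4=12 → 17/29 = 0.5862
Lowest is class 'C' with recall = 0.385.

0.385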